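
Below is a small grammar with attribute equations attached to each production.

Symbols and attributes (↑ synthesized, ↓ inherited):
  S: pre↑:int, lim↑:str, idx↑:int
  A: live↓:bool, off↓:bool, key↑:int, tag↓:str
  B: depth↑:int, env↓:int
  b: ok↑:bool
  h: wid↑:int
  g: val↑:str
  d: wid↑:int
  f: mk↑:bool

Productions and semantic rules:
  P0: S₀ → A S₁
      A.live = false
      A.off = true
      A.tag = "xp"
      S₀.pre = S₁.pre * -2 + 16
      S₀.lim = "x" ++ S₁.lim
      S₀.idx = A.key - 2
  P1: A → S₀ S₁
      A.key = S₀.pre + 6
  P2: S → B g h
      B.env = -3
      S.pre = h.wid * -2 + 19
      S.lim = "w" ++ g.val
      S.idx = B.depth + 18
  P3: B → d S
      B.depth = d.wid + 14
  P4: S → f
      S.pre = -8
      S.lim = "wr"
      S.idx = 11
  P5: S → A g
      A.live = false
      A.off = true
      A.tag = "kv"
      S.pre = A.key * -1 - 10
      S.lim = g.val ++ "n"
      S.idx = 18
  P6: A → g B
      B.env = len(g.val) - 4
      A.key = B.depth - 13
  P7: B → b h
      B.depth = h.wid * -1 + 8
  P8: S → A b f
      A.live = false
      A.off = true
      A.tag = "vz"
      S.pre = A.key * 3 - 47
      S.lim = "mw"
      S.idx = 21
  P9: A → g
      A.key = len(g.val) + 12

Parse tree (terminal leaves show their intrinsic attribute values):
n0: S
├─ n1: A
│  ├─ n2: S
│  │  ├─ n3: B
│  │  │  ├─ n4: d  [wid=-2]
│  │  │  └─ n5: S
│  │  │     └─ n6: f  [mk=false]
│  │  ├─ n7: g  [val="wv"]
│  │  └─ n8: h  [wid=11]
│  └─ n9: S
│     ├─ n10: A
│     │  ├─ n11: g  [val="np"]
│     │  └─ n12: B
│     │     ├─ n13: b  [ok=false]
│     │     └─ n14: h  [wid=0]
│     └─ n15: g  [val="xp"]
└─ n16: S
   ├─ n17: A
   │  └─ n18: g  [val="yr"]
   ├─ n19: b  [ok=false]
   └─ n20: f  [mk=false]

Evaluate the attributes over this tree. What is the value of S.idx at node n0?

1. n1.live = false  [false]
2. n1.off = true  [true]
3. n1.tag = "xp"  ["xp"]
4. n3.env = -3  [-3]
5. n4.wid = -2  [terminal]
6. n6.mk = false  [terminal]
7. n5.pre = -8  [-8]
8. n5.lim = "wr"  ["wr"]
9. n5.idx = 11  [11]
10. n3.depth = 12  [d.wid + 14]
11. n7.val = "wv"  [terminal]
12. n8.wid = 11  [terminal]
13. n2.pre = -3  [h.wid * -2 + 19]
14. n2.lim = "wwv"  ["w" ++ g.val]
15. n2.idx = 30  [B.depth + 18]
16. n10.live = false  [false]
17. n10.off = true  [true]
18. n10.tag = "kv"  ["kv"]
19. n11.val = "np"  [terminal]
20. n12.env = -2  [len(g.val) - 4]
21. n13.ok = false  [terminal]
22. n14.wid = 0  [terminal]
23. n12.depth = 8  [h.wid * -1 + 8]
24. n10.key = -5  [B.depth - 13]
25. n15.val = "xp"  [terminal]
26. n9.pre = -5  [A.key * -1 - 10]
27. n9.lim = "xpn"  [g.val ++ "n"]
28. n9.idx = 18  [18]
29. n1.key = 3  [S₀.pre + 6]
30. n17.live = false  [false]
31. n17.off = true  [true]
32. n17.tag = "vz"  ["vz"]
33. n18.val = "yr"  [terminal]
34. n17.key = 14  [len(g.val) + 12]
35. n19.ok = false  [terminal]
36. n20.mk = false  [terminal]
37. n16.pre = -5  [A.key * 3 - 47]
38. n16.lim = "mw"  ["mw"]
39. n16.idx = 21  [21]
40. n0.pre = 26  [S₁.pre * -2 + 16]
41. n0.lim = "xmw"  ["x" ++ S₁.lim]
42. n0.idx = 1  [A.key - 2]

1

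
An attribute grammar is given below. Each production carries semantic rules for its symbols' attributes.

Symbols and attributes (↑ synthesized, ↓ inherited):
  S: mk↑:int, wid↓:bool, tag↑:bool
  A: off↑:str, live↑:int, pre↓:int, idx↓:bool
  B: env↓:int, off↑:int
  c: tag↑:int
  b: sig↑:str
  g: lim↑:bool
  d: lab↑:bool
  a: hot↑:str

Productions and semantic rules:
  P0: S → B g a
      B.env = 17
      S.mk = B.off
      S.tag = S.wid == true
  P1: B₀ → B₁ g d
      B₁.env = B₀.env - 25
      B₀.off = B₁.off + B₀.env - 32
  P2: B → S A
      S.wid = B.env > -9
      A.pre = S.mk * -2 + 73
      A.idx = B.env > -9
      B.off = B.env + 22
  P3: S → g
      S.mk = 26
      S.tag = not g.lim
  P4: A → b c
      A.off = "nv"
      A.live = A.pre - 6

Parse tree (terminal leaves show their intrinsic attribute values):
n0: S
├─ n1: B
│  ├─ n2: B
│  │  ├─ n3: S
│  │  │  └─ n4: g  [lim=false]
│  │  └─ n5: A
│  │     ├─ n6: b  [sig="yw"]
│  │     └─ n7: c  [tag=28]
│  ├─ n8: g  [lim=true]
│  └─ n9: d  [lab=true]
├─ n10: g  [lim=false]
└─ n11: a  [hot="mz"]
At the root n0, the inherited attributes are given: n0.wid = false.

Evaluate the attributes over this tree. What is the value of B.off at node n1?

1. n0.wid = false  [given at root]
2. n1.env = 17  [17]
3. n2.env = -8  [B₀.env - 25]
4. n3.wid = true  [B.env > -9]
5. n4.lim = false  [terminal]
6. n3.mk = 26  [26]
7. n3.tag = true  [not g.lim]
8. n5.pre = 21  [S.mk * -2 + 73]
9. n5.idx = true  [B.env > -9]
10. n6.sig = "yw"  [terminal]
11. n7.tag = 28  [terminal]
12. n5.off = "nv"  ["nv"]
13. n5.live = 15  [A.pre - 6]
14. n2.off = 14  [B.env + 22]
15. n8.lim = true  [terminal]
16. n9.lab = true  [terminal]
17. n1.off = -1  [B₁.off + B₀.env - 32]
18. n10.lim = false  [terminal]
19. n11.hot = "mz"  [terminal]
20. n0.mk = -1  [B.off]
21. n0.tag = false  [S.wid == true]

-1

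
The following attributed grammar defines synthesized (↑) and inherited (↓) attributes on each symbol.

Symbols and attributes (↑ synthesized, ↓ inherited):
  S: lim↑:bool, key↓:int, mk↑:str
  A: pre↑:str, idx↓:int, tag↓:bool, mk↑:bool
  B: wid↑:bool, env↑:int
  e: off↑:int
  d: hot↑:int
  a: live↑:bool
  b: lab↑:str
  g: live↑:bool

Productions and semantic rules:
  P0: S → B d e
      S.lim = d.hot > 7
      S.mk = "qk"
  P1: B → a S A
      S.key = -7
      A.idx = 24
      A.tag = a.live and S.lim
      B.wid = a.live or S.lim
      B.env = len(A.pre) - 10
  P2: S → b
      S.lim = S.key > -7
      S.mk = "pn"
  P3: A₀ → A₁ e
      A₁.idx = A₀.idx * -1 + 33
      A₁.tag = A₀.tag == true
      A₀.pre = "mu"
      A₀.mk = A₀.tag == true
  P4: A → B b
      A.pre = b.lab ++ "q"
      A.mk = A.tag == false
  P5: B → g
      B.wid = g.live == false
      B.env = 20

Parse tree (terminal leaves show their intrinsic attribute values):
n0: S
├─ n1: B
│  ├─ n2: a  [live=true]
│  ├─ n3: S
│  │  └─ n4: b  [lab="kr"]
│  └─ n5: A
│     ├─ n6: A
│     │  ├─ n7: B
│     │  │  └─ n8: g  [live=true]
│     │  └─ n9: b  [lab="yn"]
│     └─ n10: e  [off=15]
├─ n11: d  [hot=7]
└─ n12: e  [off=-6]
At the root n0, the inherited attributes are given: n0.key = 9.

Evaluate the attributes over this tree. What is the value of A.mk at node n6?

true

1. n0.key = 9  [given at root]
2. n2.live = true  [terminal]
3. n3.key = -7  [-7]
4. n4.lab = "kr"  [terminal]
5. n3.lim = false  [S.key > -7]
6. n3.mk = "pn"  ["pn"]
7. n5.idx = 24  [24]
8. n5.tag = false  [a.live and S.lim]
9. n6.idx = 9  [A₀.idx * -1 + 33]
10. n6.tag = false  [A₀.tag == true]
11. n8.live = true  [terminal]
12. n7.wid = false  [g.live == false]
13. n7.env = 20  [20]
14. n9.lab = "yn"  [terminal]
15. n6.pre = "ynq"  [b.lab ++ "q"]
16. n6.mk = true  [A.tag == false]
17. n10.off = 15  [terminal]
18. n5.pre = "mu"  ["mu"]
19. n5.mk = false  [A₀.tag == true]
20. n1.wid = true  [a.live or S.lim]
21. n1.env = -8  [len(A.pre) - 10]
22. n11.hot = 7  [terminal]
23. n12.off = -6  [terminal]
24. n0.lim = false  [d.hot > 7]
25. n0.mk = "qk"  ["qk"]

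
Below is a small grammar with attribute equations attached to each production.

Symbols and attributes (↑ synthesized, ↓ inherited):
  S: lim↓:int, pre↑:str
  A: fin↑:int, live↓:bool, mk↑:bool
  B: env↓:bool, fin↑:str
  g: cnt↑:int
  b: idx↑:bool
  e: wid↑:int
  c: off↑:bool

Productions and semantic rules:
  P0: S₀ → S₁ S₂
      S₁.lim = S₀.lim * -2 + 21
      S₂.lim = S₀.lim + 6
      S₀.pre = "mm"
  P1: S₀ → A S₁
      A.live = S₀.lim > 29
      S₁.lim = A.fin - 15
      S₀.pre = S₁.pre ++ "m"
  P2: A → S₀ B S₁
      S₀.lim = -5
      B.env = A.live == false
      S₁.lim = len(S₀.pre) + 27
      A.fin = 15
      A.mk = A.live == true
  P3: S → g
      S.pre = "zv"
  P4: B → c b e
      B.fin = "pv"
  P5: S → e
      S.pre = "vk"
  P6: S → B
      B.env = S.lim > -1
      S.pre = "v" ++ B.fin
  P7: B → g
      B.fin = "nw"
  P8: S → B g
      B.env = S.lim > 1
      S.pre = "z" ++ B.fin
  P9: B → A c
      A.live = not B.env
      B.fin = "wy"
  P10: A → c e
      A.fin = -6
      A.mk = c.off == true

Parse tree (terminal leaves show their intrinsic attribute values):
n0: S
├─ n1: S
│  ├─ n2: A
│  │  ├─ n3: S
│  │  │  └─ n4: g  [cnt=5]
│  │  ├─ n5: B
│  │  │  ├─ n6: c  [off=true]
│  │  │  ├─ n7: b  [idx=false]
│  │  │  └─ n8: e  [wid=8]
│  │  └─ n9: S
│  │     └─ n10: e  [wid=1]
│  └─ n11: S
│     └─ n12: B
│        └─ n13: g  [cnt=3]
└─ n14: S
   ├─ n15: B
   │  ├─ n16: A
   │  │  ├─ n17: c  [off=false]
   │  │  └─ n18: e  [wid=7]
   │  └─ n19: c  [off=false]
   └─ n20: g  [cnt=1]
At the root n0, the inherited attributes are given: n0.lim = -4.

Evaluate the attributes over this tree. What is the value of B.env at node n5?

1. n0.lim = -4  [given at root]
2. n1.lim = 29  [S₀.lim * -2 + 21]
3. n2.live = false  [S₀.lim > 29]
4. n3.lim = -5  [-5]
5. n4.cnt = 5  [terminal]
6. n3.pre = "zv"  ["zv"]
7. n5.env = true  [A.live == false]
8. n6.off = true  [terminal]
9. n7.idx = false  [terminal]
10. n8.wid = 8  [terminal]
11. n5.fin = "pv"  ["pv"]
12. n9.lim = 29  [len(S₀.pre) + 27]
13. n10.wid = 1  [terminal]
14. n9.pre = "vk"  ["vk"]
15. n2.fin = 15  [15]
16. n2.mk = false  [A.live == true]
17. n11.lim = 0  [A.fin - 15]
18. n12.env = true  [S.lim > -1]
19. n13.cnt = 3  [terminal]
20. n12.fin = "nw"  ["nw"]
21. n11.pre = "vnw"  ["v" ++ B.fin]
22. n1.pre = "vnwm"  [S₁.pre ++ "m"]
23. n14.lim = 2  [S₀.lim + 6]
24. n15.env = true  [S.lim > 1]
25. n16.live = false  [not B.env]
26. n17.off = false  [terminal]
27. n18.wid = 7  [terminal]
28. n16.fin = -6  [-6]
29. n16.mk = false  [c.off == true]
30. n19.off = false  [terminal]
31. n15.fin = "wy"  ["wy"]
32. n20.cnt = 1  [terminal]
33. n14.pre = "zwy"  ["z" ++ B.fin]
34. n0.pre = "mm"  ["mm"]

true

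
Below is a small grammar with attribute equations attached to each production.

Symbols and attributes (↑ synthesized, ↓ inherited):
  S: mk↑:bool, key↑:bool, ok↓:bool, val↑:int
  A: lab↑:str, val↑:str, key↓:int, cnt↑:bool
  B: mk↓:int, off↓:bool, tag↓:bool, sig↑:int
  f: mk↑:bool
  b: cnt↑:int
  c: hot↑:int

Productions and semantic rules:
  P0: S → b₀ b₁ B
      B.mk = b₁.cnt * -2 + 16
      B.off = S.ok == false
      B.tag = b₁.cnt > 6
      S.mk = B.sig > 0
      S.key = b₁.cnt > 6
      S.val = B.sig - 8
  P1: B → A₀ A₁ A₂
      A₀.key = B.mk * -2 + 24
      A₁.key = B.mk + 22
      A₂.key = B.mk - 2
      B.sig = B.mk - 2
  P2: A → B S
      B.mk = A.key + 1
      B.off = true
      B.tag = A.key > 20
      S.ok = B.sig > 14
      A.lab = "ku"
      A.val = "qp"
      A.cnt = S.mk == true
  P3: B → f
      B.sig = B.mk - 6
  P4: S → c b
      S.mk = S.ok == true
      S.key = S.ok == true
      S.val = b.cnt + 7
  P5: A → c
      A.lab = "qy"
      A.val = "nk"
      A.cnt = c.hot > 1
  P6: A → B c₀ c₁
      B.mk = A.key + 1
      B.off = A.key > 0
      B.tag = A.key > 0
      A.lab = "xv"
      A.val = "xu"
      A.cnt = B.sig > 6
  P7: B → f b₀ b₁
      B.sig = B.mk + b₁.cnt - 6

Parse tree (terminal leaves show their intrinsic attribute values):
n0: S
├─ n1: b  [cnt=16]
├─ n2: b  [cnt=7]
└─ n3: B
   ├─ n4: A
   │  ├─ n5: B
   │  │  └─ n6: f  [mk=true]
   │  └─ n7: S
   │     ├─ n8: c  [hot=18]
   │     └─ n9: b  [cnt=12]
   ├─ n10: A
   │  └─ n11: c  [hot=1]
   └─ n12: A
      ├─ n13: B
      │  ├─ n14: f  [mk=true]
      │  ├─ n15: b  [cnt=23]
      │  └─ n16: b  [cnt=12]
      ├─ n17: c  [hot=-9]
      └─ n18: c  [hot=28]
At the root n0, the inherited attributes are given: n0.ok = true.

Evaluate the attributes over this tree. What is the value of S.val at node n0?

1. n0.ok = true  [given at root]
2. n1.cnt = 16  [terminal]
3. n2.cnt = 7  [terminal]
4. n3.mk = 2  [b₁.cnt * -2 + 16]
5. n3.off = false  [S.ok == false]
6. n3.tag = true  [b₁.cnt > 6]
7. n4.key = 20  [B.mk * -2 + 24]
8. n5.mk = 21  [A.key + 1]
9. n5.off = true  [true]
10. n5.tag = false  [A.key > 20]
11. n6.mk = true  [terminal]
12. n5.sig = 15  [B.mk - 6]
13. n7.ok = true  [B.sig > 14]
14. n8.hot = 18  [terminal]
15. n9.cnt = 12  [terminal]
16. n7.mk = true  [S.ok == true]
17. n7.key = true  [S.ok == true]
18. n7.val = 19  [b.cnt + 7]
19. n4.lab = "ku"  ["ku"]
20. n4.val = "qp"  ["qp"]
21. n4.cnt = true  [S.mk == true]
22. n10.key = 24  [B.mk + 22]
23. n11.hot = 1  [terminal]
24. n10.lab = "qy"  ["qy"]
25. n10.val = "nk"  ["nk"]
26. n10.cnt = false  [c.hot > 1]
27. n12.key = 0  [B.mk - 2]
28. n13.mk = 1  [A.key + 1]
29. n13.off = false  [A.key > 0]
30. n13.tag = false  [A.key > 0]
31. n14.mk = true  [terminal]
32. n15.cnt = 23  [terminal]
33. n16.cnt = 12  [terminal]
34. n13.sig = 7  [B.mk + b₁.cnt - 6]
35. n17.hot = -9  [terminal]
36. n18.hot = 28  [terminal]
37. n12.lab = "xv"  ["xv"]
38. n12.val = "xu"  ["xu"]
39. n12.cnt = true  [B.sig > 6]
40. n3.sig = 0  [B.mk - 2]
41. n0.mk = false  [B.sig > 0]
42. n0.key = true  [b₁.cnt > 6]
43. n0.val = -8  [B.sig - 8]

-8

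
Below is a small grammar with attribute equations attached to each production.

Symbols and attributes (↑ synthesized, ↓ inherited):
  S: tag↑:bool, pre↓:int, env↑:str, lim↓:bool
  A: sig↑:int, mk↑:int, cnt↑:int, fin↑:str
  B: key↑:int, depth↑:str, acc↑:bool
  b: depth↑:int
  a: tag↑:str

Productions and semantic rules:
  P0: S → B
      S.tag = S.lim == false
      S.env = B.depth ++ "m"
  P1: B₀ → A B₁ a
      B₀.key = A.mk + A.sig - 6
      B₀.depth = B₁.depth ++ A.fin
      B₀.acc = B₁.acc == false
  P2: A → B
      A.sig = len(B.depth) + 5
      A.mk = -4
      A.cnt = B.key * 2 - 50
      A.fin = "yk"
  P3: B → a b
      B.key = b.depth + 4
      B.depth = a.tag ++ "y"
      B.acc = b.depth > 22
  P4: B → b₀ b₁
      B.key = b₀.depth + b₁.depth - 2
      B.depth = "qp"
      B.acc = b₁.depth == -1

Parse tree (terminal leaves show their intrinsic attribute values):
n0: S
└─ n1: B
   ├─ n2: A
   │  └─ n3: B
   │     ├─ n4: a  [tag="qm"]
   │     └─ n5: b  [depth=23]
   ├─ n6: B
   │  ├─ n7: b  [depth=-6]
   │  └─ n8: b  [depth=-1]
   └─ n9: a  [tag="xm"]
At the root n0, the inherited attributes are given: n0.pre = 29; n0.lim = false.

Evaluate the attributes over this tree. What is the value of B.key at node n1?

-2

1. n0.pre = 29  [given at root]
2. n0.lim = false  [given at root]
3. n4.tag = "qm"  [terminal]
4. n5.depth = 23  [terminal]
5. n3.key = 27  [b.depth + 4]
6. n3.depth = "qmy"  [a.tag ++ "y"]
7. n3.acc = true  [b.depth > 22]
8. n2.sig = 8  [len(B.depth) + 5]
9. n2.mk = -4  [-4]
10. n2.cnt = 4  [B.key * 2 - 50]
11. n2.fin = "yk"  ["yk"]
12. n7.depth = -6  [terminal]
13. n8.depth = -1  [terminal]
14. n6.key = -9  [b₀.depth + b₁.depth - 2]
15. n6.depth = "qp"  ["qp"]
16. n6.acc = true  [b₁.depth == -1]
17. n9.tag = "xm"  [terminal]
18. n1.key = -2  [A.mk + A.sig - 6]
19. n1.depth = "qpyk"  [B₁.depth ++ A.fin]
20. n1.acc = false  [B₁.acc == false]
21. n0.tag = true  [S.lim == false]
22. n0.env = "qpykm"  [B.depth ++ "m"]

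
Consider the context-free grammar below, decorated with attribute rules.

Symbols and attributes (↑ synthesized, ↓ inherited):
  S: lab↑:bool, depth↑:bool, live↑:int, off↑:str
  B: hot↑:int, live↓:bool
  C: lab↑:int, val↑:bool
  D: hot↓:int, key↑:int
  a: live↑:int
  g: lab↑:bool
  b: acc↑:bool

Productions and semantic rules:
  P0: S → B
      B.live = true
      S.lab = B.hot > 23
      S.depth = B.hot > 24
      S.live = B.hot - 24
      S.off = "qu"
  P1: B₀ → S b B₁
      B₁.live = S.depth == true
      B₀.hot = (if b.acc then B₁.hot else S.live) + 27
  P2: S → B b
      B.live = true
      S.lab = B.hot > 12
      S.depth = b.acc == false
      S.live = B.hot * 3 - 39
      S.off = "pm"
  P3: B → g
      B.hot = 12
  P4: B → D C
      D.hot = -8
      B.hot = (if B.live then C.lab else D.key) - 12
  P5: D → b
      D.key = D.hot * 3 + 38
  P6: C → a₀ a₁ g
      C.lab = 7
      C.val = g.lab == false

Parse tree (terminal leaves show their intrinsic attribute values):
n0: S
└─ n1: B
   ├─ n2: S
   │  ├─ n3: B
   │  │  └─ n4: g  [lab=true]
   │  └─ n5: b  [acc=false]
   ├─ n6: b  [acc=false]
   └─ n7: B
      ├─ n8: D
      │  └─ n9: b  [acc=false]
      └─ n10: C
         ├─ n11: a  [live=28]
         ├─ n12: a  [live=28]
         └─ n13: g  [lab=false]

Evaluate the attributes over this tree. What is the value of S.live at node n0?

0

1. n1.live = true  [true]
2. n3.live = true  [true]
3. n4.lab = true  [terminal]
4. n3.hot = 12  [12]
5. n5.acc = false  [terminal]
6. n2.lab = false  [B.hot > 12]
7. n2.depth = true  [b.acc == false]
8. n2.live = -3  [B.hot * 3 - 39]
9. n2.off = "pm"  ["pm"]
10. n6.acc = false  [terminal]
11. n7.live = true  [S.depth == true]
12. n8.hot = -8  [-8]
13. n9.acc = false  [terminal]
14. n8.key = 14  [D.hot * 3 + 38]
15. n11.live = 28  [terminal]
16. n12.live = 28  [terminal]
17. n13.lab = false  [terminal]
18. n10.lab = 7  [7]
19. n10.val = true  [g.lab == false]
20. n7.hot = -5  [(if B.live then C.lab else D.key) - 12]
21. n1.hot = 24  [(if b.acc then B₁.hot else S.live) + 27]
22. n0.lab = true  [B.hot > 23]
23. n0.depth = false  [B.hot > 24]
24. n0.live = 0  [B.hot - 24]
25. n0.off = "qu"  ["qu"]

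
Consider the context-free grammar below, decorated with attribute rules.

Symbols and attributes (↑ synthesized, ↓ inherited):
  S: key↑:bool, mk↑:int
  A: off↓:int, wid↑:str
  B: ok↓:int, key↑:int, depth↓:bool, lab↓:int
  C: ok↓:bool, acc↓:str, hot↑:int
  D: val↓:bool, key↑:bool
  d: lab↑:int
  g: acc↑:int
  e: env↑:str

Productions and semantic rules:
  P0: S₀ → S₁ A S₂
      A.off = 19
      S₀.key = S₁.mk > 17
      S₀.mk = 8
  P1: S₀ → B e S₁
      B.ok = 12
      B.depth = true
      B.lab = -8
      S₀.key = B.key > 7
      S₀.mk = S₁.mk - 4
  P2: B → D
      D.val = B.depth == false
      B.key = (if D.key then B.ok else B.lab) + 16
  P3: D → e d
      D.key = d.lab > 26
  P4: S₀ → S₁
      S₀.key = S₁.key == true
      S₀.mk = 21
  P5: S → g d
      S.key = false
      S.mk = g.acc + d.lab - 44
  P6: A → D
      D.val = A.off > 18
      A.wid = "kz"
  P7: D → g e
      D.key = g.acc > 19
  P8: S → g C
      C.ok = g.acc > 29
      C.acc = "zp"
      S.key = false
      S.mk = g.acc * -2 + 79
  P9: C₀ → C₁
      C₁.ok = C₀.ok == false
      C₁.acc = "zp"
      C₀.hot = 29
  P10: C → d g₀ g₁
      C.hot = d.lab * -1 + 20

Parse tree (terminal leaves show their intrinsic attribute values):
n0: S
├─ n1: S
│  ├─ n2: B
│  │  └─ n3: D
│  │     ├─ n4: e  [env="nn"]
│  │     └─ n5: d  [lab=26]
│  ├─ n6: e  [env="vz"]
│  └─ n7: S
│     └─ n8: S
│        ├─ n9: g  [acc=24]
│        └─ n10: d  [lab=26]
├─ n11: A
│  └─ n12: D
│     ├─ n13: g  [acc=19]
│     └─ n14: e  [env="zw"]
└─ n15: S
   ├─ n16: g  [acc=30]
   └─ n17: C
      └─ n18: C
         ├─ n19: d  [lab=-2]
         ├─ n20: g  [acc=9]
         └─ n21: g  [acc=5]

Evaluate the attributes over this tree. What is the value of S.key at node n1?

true

1. n2.ok = 12  [12]
2. n2.depth = true  [true]
3. n2.lab = -8  [-8]
4. n3.val = false  [B.depth == false]
5. n4.env = "nn"  [terminal]
6. n5.lab = 26  [terminal]
7. n3.key = false  [d.lab > 26]
8. n2.key = 8  [(if D.key then B.ok else B.lab) + 16]
9. n6.env = "vz"  [terminal]
10. n9.acc = 24  [terminal]
11. n10.lab = 26  [terminal]
12. n8.key = false  [false]
13. n8.mk = 6  [g.acc + d.lab - 44]
14. n7.key = false  [S₁.key == true]
15. n7.mk = 21  [21]
16. n1.key = true  [B.key > 7]
17. n1.mk = 17  [S₁.mk - 4]
18. n11.off = 19  [19]
19. n12.val = true  [A.off > 18]
20. n13.acc = 19  [terminal]
21. n14.env = "zw"  [terminal]
22. n12.key = false  [g.acc > 19]
23. n11.wid = "kz"  ["kz"]
24. n16.acc = 30  [terminal]
25. n17.ok = true  [g.acc > 29]
26. n17.acc = "zp"  ["zp"]
27. n18.ok = false  [C₀.ok == false]
28. n18.acc = "zp"  ["zp"]
29. n19.lab = -2  [terminal]
30. n20.acc = 9  [terminal]
31. n21.acc = 5  [terminal]
32. n18.hot = 22  [d.lab * -1 + 20]
33. n17.hot = 29  [29]
34. n15.key = false  [false]
35. n15.mk = 19  [g.acc * -2 + 79]
36. n0.key = false  [S₁.mk > 17]
37. n0.mk = 8  [8]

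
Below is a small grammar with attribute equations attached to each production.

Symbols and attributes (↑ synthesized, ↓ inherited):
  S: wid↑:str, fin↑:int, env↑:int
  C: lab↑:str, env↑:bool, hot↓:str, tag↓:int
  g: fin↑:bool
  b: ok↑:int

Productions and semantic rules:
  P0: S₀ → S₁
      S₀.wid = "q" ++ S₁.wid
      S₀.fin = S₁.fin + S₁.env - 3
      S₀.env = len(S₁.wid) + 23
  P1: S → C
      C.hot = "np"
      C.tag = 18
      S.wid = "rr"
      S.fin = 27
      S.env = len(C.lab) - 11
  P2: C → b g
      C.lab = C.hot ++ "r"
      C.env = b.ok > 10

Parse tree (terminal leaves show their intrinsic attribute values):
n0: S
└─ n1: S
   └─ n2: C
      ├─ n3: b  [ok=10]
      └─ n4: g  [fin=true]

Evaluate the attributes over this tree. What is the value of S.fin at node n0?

1. n2.hot = "np"  ["np"]
2. n2.tag = 18  [18]
3. n3.ok = 10  [terminal]
4. n4.fin = true  [terminal]
5. n2.lab = "npr"  [C.hot ++ "r"]
6. n2.env = false  [b.ok > 10]
7. n1.wid = "rr"  ["rr"]
8. n1.fin = 27  [27]
9. n1.env = -8  [len(C.lab) - 11]
10. n0.wid = "qrr"  ["q" ++ S₁.wid]
11. n0.fin = 16  [S₁.fin + S₁.env - 3]
12. n0.env = 25  [len(S₁.wid) + 23]

16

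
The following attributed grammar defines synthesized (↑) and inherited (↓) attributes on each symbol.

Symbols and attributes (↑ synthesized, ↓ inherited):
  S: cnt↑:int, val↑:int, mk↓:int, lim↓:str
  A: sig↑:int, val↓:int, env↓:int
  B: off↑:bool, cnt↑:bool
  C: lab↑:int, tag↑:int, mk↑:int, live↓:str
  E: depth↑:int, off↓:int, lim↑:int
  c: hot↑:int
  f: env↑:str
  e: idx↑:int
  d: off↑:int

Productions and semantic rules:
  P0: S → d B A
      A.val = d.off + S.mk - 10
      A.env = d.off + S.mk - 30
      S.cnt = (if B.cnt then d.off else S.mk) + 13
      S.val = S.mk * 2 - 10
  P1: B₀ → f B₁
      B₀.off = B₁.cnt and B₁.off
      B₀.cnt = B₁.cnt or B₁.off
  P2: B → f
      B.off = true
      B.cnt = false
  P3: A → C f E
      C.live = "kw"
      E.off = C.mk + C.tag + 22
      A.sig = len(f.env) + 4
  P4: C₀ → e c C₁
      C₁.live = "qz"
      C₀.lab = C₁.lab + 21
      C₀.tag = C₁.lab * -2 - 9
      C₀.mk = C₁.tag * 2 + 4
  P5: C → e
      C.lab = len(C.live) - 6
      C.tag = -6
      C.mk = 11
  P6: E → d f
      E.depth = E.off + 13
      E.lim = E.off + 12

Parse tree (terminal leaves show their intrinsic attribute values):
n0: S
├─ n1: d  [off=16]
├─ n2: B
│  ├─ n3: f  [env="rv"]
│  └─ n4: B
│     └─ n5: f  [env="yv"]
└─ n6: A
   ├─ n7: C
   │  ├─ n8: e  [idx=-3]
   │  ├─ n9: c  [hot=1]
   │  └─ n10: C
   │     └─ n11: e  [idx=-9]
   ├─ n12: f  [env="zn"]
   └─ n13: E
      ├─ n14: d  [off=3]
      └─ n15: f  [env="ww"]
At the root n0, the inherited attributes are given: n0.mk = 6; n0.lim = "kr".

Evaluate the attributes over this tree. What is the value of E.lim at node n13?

1. n0.mk = 6  [given at root]
2. n0.lim = "kr"  [given at root]
3. n1.off = 16  [terminal]
4. n3.env = "rv"  [terminal]
5. n5.env = "yv"  [terminal]
6. n4.off = true  [true]
7. n4.cnt = false  [false]
8. n2.off = false  [B₁.cnt and B₁.off]
9. n2.cnt = true  [B₁.cnt or B₁.off]
10. n6.val = 12  [d.off + S.mk - 10]
11. n6.env = -8  [d.off + S.mk - 30]
12. n7.live = "kw"  ["kw"]
13. n8.idx = -3  [terminal]
14. n9.hot = 1  [terminal]
15. n10.live = "qz"  ["qz"]
16. n11.idx = -9  [terminal]
17. n10.lab = -4  [len(C.live) - 6]
18. n10.tag = -6  [-6]
19. n10.mk = 11  [11]
20. n7.lab = 17  [C₁.lab + 21]
21. n7.tag = -1  [C₁.lab * -2 - 9]
22. n7.mk = -8  [C₁.tag * 2 + 4]
23. n12.env = "zn"  [terminal]
24. n13.off = 13  [C.mk + C.tag + 22]
25. n14.off = 3  [terminal]
26. n15.env = "ww"  [terminal]
27. n13.depth = 26  [E.off + 13]
28. n13.lim = 25  [E.off + 12]
29. n6.sig = 6  [len(f.env) + 4]
30. n0.cnt = 29  [(if B.cnt then d.off else S.mk) + 13]
31. n0.val = 2  [S.mk * 2 - 10]

25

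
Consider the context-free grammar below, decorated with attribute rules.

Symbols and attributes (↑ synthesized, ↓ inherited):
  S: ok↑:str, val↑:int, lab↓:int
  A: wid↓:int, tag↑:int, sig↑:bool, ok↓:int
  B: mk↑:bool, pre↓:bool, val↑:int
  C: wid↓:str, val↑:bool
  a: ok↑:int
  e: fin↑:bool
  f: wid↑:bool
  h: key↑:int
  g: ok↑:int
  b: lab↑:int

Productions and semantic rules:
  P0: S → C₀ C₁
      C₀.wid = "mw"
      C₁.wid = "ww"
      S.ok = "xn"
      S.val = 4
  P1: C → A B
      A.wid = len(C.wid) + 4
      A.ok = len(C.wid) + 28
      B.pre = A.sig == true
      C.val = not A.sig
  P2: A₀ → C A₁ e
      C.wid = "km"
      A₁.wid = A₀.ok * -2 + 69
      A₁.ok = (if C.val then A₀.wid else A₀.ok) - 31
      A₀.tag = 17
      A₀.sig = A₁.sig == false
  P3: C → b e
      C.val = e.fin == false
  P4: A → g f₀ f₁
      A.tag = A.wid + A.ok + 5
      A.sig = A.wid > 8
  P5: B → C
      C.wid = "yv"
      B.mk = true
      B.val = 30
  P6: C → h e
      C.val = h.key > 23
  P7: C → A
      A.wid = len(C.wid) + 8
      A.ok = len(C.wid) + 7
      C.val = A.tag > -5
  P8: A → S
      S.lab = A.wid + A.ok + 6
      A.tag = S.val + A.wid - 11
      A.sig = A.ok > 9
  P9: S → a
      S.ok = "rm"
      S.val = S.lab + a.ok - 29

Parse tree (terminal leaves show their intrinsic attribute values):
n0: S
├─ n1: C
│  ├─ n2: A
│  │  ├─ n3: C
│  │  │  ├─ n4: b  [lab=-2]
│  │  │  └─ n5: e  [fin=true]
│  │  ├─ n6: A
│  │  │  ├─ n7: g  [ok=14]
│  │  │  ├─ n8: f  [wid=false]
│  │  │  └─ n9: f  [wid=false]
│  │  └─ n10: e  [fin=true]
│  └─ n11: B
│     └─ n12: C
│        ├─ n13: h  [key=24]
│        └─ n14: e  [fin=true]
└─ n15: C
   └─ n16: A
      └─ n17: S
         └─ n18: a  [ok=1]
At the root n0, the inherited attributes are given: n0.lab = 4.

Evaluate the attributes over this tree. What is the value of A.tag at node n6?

1. n0.lab = 4  [given at root]
2. n1.wid = "mw"  ["mw"]
3. n2.wid = 6  [len(C.wid) + 4]
4. n2.ok = 30  [len(C.wid) + 28]
5. n3.wid = "km"  ["km"]
6. n4.lab = -2  [terminal]
7. n5.fin = true  [terminal]
8. n3.val = false  [e.fin == false]
9. n6.wid = 9  [A₀.ok * -2 + 69]
10. n6.ok = -1  [(if C.val then A₀.wid else A₀.ok) - 31]
11. n7.ok = 14  [terminal]
12. n8.wid = false  [terminal]
13. n9.wid = false  [terminal]
14. n6.tag = 13  [A.wid + A.ok + 5]
15. n6.sig = true  [A.wid > 8]
16. n10.fin = true  [terminal]
17. n2.tag = 17  [17]
18. n2.sig = false  [A₁.sig == false]
19. n11.pre = false  [A.sig == true]
20. n12.wid = "yv"  ["yv"]
21. n13.key = 24  [terminal]
22. n14.fin = true  [terminal]
23. n12.val = true  [h.key > 23]
24. n11.mk = true  [true]
25. n11.val = 30  [30]
26. n1.val = true  [not A.sig]
27. n15.wid = "ww"  ["ww"]
28. n16.wid = 10  [len(C.wid) + 8]
29. n16.ok = 9  [len(C.wid) + 7]
30. n17.lab = 25  [A.wid + A.ok + 6]
31. n18.ok = 1  [terminal]
32. n17.ok = "rm"  ["rm"]
33. n17.val = -3  [S.lab + a.ok - 29]
34. n16.tag = -4  [S.val + A.wid - 11]
35. n16.sig = false  [A.ok > 9]
36. n15.val = true  [A.tag > -5]
37. n0.ok = "xn"  ["xn"]
38. n0.val = 4  [4]

13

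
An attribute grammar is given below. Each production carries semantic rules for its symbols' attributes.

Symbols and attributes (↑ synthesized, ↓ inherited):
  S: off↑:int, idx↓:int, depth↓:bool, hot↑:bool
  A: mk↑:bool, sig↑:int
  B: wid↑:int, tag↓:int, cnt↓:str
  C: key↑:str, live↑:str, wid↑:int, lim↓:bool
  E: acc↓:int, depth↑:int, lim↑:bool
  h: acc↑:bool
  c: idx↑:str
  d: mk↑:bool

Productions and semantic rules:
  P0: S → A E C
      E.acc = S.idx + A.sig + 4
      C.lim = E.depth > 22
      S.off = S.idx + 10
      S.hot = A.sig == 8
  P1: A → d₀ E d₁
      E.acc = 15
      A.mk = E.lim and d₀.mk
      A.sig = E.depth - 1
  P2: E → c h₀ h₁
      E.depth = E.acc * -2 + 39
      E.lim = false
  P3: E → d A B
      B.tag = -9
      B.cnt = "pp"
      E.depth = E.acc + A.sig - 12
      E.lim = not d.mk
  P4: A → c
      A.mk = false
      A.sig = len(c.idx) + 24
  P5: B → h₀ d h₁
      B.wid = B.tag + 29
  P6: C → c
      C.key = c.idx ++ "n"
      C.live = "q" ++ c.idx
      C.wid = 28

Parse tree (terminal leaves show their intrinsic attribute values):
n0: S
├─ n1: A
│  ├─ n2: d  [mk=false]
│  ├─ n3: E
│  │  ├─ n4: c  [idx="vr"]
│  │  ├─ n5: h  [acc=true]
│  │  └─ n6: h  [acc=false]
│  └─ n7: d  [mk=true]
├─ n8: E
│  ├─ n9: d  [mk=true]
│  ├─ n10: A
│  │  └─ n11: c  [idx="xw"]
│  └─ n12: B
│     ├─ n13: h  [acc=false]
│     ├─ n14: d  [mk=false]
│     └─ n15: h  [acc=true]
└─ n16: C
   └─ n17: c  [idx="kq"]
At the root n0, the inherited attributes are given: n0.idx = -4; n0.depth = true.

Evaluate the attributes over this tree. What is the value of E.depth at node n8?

1. n0.idx = -4  [given at root]
2. n0.depth = true  [given at root]
3. n2.mk = false  [terminal]
4. n3.acc = 15  [15]
5. n4.idx = "vr"  [terminal]
6. n5.acc = true  [terminal]
7. n6.acc = false  [terminal]
8. n3.depth = 9  [E.acc * -2 + 39]
9. n3.lim = false  [false]
10. n7.mk = true  [terminal]
11. n1.mk = false  [E.lim and d₀.mk]
12. n1.sig = 8  [E.depth - 1]
13. n8.acc = 8  [S.idx + A.sig + 4]
14. n9.mk = true  [terminal]
15. n11.idx = "xw"  [terminal]
16. n10.mk = false  [false]
17. n10.sig = 26  [len(c.idx) + 24]
18. n12.tag = -9  [-9]
19. n12.cnt = "pp"  ["pp"]
20. n13.acc = false  [terminal]
21. n14.mk = false  [terminal]
22. n15.acc = true  [terminal]
23. n12.wid = 20  [B.tag + 29]
24. n8.depth = 22  [E.acc + A.sig - 12]
25. n8.lim = false  [not d.mk]
26. n16.lim = false  [E.depth > 22]
27. n17.idx = "kq"  [terminal]
28. n16.key = "kqn"  [c.idx ++ "n"]
29. n16.live = "qkq"  ["q" ++ c.idx]
30. n16.wid = 28  [28]
31. n0.off = 6  [S.idx + 10]
32. n0.hot = true  [A.sig == 8]

22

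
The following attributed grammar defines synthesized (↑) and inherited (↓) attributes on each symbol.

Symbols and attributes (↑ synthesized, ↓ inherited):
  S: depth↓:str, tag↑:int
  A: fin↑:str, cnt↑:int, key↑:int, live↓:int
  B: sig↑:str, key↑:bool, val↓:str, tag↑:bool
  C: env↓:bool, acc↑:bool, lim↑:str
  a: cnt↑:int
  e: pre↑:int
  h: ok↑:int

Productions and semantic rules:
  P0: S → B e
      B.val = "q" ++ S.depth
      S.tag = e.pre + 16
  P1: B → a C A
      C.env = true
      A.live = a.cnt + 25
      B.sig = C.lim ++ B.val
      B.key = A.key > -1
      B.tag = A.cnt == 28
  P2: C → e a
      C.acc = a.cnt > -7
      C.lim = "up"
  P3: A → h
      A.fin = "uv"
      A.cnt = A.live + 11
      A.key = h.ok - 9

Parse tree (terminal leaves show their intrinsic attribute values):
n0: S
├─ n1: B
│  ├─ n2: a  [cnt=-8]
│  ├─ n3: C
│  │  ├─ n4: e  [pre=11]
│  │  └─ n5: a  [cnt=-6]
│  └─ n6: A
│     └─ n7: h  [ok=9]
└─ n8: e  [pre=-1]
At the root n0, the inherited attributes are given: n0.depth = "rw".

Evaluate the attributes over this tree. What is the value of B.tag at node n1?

1. n0.depth = "rw"  [given at root]
2. n1.val = "qrw"  ["q" ++ S.depth]
3. n2.cnt = -8  [terminal]
4. n3.env = true  [true]
5. n4.pre = 11  [terminal]
6. n5.cnt = -6  [terminal]
7. n3.acc = true  [a.cnt > -7]
8. n3.lim = "up"  ["up"]
9. n6.live = 17  [a.cnt + 25]
10. n7.ok = 9  [terminal]
11. n6.fin = "uv"  ["uv"]
12. n6.cnt = 28  [A.live + 11]
13. n6.key = 0  [h.ok - 9]
14. n1.sig = "upqrw"  [C.lim ++ B.val]
15. n1.key = true  [A.key > -1]
16. n1.tag = true  [A.cnt == 28]
17. n8.pre = -1  [terminal]
18. n0.tag = 15  [e.pre + 16]

true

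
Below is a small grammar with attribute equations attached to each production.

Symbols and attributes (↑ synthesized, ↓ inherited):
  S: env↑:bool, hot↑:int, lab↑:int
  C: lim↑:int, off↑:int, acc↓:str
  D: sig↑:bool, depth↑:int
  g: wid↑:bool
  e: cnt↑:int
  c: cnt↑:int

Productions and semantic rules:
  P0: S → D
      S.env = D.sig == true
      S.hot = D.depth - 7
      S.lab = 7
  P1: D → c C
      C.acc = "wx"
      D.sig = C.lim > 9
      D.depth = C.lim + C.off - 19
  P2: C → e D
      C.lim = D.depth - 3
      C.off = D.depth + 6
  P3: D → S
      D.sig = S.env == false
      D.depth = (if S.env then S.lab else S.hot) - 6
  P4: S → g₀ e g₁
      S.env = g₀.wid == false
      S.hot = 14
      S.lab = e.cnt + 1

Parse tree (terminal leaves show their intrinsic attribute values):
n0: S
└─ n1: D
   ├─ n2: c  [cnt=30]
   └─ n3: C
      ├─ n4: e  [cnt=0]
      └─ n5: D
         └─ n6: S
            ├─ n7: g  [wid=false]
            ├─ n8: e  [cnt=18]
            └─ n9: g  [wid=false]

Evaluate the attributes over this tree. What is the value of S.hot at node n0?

1. n2.cnt = 30  [terminal]
2. n3.acc = "wx"  ["wx"]
3. n4.cnt = 0  [terminal]
4. n7.wid = false  [terminal]
5. n8.cnt = 18  [terminal]
6. n9.wid = false  [terminal]
7. n6.env = true  [g₀.wid == false]
8. n6.hot = 14  [14]
9. n6.lab = 19  [e.cnt + 1]
10. n5.sig = false  [S.env == false]
11. n5.depth = 13  [(if S.env then S.lab else S.hot) - 6]
12. n3.lim = 10  [D.depth - 3]
13. n3.off = 19  [D.depth + 6]
14. n1.sig = true  [C.lim > 9]
15. n1.depth = 10  [C.lim + C.off - 19]
16. n0.env = true  [D.sig == true]
17. n0.hot = 3  [D.depth - 7]
18. n0.lab = 7  [7]

3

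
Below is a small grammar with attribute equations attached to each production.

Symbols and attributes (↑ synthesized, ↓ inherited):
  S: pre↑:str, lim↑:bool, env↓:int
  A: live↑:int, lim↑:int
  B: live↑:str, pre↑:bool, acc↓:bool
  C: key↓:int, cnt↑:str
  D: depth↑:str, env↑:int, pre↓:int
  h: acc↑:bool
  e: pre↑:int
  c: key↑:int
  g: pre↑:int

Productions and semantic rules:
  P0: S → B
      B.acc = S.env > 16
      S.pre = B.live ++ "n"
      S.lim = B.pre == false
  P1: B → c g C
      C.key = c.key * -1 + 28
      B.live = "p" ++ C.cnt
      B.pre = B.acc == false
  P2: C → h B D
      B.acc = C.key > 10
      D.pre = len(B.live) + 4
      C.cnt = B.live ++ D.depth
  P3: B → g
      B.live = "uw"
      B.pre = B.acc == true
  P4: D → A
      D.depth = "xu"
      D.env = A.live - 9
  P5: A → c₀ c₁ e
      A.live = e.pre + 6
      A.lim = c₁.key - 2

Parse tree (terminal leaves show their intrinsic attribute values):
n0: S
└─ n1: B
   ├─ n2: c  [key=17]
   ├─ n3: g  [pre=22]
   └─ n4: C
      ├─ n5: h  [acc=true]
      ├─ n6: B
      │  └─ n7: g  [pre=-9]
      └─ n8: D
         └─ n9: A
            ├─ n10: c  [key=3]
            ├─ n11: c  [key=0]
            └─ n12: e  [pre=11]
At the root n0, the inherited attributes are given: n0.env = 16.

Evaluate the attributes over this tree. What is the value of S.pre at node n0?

1. n0.env = 16  [given at root]
2. n1.acc = false  [S.env > 16]
3. n2.key = 17  [terminal]
4. n3.pre = 22  [terminal]
5. n4.key = 11  [c.key * -1 + 28]
6. n5.acc = true  [terminal]
7. n6.acc = true  [C.key > 10]
8. n7.pre = -9  [terminal]
9. n6.live = "uw"  ["uw"]
10. n6.pre = true  [B.acc == true]
11. n8.pre = 6  [len(B.live) + 4]
12. n10.key = 3  [terminal]
13. n11.key = 0  [terminal]
14. n12.pre = 11  [terminal]
15. n9.live = 17  [e.pre + 6]
16. n9.lim = -2  [c₁.key - 2]
17. n8.depth = "xu"  ["xu"]
18. n8.env = 8  [A.live - 9]
19. n4.cnt = "uwxu"  [B.live ++ D.depth]
20. n1.live = "puwxu"  ["p" ++ C.cnt]
21. n1.pre = true  [B.acc == false]
22. n0.pre = "puwxun"  [B.live ++ "n"]
23. n0.lim = false  [B.pre == false]

"puwxun"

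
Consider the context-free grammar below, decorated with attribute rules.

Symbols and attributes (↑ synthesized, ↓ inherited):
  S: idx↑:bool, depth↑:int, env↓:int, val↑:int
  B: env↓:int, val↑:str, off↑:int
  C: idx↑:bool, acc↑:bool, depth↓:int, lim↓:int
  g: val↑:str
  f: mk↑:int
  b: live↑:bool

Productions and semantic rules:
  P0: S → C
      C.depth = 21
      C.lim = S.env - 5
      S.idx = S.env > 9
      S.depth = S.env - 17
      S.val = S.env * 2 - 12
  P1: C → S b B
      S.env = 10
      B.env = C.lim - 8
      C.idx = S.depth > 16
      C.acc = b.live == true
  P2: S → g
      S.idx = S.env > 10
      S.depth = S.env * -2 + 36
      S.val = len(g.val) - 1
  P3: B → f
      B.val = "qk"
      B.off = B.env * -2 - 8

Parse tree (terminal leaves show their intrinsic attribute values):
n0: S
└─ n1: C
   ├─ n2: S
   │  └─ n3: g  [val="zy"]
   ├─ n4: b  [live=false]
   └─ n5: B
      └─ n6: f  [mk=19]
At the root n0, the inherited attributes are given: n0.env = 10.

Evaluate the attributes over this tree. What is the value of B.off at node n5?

1. n0.env = 10  [given at root]
2. n1.depth = 21  [21]
3. n1.lim = 5  [S.env - 5]
4. n2.env = 10  [10]
5. n3.val = "zy"  [terminal]
6. n2.idx = false  [S.env > 10]
7. n2.depth = 16  [S.env * -2 + 36]
8. n2.val = 1  [len(g.val) - 1]
9. n4.live = false  [terminal]
10. n5.env = -3  [C.lim - 8]
11. n6.mk = 19  [terminal]
12. n5.val = "qk"  ["qk"]
13. n5.off = -2  [B.env * -2 - 8]
14. n1.idx = false  [S.depth > 16]
15. n1.acc = false  [b.live == true]
16. n0.idx = true  [S.env > 9]
17. n0.depth = -7  [S.env - 17]
18. n0.val = 8  [S.env * 2 - 12]

-2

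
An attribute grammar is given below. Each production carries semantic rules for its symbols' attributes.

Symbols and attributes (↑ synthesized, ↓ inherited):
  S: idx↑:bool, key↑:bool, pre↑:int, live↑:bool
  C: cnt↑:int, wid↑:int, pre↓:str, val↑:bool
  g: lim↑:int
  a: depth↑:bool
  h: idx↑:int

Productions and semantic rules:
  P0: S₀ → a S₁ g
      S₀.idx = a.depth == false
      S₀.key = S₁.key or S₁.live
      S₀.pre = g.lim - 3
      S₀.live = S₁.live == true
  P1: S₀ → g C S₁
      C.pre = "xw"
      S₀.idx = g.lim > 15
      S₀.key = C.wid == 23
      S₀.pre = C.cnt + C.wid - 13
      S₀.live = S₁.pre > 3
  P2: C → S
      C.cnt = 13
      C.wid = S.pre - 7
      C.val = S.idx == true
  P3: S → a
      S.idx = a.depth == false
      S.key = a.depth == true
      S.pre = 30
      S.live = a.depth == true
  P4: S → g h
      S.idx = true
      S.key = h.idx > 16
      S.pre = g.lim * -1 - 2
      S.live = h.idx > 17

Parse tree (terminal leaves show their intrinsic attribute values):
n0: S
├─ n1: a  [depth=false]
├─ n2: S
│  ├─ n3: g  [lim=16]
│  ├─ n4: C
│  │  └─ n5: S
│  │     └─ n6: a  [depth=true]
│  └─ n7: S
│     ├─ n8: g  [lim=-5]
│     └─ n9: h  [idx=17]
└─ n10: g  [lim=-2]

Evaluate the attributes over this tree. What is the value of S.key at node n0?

1. n1.depth = false  [terminal]
2. n3.lim = 16  [terminal]
3. n4.pre = "xw"  ["xw"]
4. n6.depth = true  [terminal]
5. n5.idx = false  [a.depth == false]
6. n5.key = true  [a.depth == true]
7. n5.pre = 30  [30]
8. n5.live = true  [a.depth == true]
9. n4.cnt = 13  [13]
10. n4.wid = 23  [S.pre - 7]
11. n4.val = false  [S.idx == true]
12. n8.lim = -5  [terminal]
13. n9.idx = 17  [terminal]
14. n7.idx = true  [true]
15. n7.key = true  [h.idx > 16]
16. n7.pre = 3  [g.lim * -1 - 2]
17. n7.live = false  [h.idx > 17]
18. n2.idx = true  [g.lim > 15]
19. n2.key = true  [C.wid == 23]
20. n2.pre = 23  [C.cnt + C.wid - 13]
21. n2.live = false  [S₁.pre > 3]
22. n10.lim = -2  [terminal]
23. n0.idx = true  [a.depth == false]
24. n0.key = true  [S₁.key or S₁.live]
25. n0.pre = -5  [g.lim - 3]
26. n0.live = false  [S₁.live == true]

true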